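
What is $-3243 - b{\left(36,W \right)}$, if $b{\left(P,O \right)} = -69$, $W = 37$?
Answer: $-3174$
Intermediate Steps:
$-3243 - b{\left(36,W \right)} = -3243 - -69 = -3243 + 69 = -3174$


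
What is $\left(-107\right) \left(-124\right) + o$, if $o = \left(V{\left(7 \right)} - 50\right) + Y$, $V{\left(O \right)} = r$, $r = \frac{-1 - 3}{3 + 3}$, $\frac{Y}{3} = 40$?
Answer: $\frac{40012}{3} \approx 13337.0$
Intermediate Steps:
$Y = 120$ ($Y = 3 \cdot 40 = 120$)
$r = - \frac{2}{3}$ ($r = - \frac{4}{6} = \left(-4\right) \frac{1}{6} = - \frac{2}{3} \approx -0.66667$)
$V{\left(O \right)} = - \frac{2}{3}$
$o = \frac{208}{3}$ ($o = \left(- \frac{2}{3} - 50\right) + 120 = - \frac{152}{3} + 120 = \frac{208}{3} \approx 69.333$)
$\left(-107\right) \left(-124\right) + o = \left(-107\right) \left(-124\right) + \frac{208}{3} = 13268 + \frac{208}{3} = \frac{40012}{3}$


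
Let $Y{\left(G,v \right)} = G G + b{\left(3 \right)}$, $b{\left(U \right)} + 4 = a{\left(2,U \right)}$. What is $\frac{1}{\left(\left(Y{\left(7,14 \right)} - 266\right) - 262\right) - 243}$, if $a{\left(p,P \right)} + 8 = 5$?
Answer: $- \frac{1}{729} \approx -0.0013717$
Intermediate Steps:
$a{\left(p,P \right)} = -3$ ($a{\left(p,P \right)} = -8 + 5 = -3$)
$b{\left(U \right)} = -7$ ($b{\left(U \right)} = -4 - 3 = -7$)
$Y{\left(G,v \right)} = -7 + G^{2}$ ($Y{\left(G,v \right)} = G G - 7 = G^{2} - 7 = -7 + G^{2}$)
$\frac{1}{\left(\left(Y{\left(7,14 \right)} - 266\right) - 262\right) - 243} = \frac{1}{\left(\left(\left(-7 + 7^{2}\right) - 266\right) - 262\right) - 243} = \frac{1}{\left(\left(\left(-7 + 49\right) - 266\right) - 262\right) - 243} = \frac{1}{\left(\left(42 - 266\right) - 262\right) - 243} = \frac{1}{\left(-224 - 262\right) - 243} = \frac{1}{-486 - 243} = \frac{1}{-729} = - \frac{1}{729}$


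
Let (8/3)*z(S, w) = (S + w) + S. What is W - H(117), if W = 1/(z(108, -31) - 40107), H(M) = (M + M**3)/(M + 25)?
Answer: -256517860933/22741371 ≈ -11280.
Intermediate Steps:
H(M) = (M + M**3)/(25 + M)
z(S, w) = 3*S/4 + 3*w/8 (z(S, w) = 3*((S + w) + S)/8 = 3*(w + 2*S)/8 = 3*S/4 + 3*w/8)
W = -8/320301 (W = 1/(((3/4)*108 + (3/8)*(-31)) - 40107) = 1/((81 - 93/8) - 40107) = 1/(555/8 - 40107) = 1/(-320301/8) = -8/320301 ≈ -2.4976e-5)
W - H(117) = -8/320301 - (117 + 117**3)/(25 + 117) = -8/320301 - (117 + 1601613)/142 = -8/320301 - 1601730/142 = -8/320301 - 1*800865/71 = -8/320301 - 800865/71 = -256517860933/22741371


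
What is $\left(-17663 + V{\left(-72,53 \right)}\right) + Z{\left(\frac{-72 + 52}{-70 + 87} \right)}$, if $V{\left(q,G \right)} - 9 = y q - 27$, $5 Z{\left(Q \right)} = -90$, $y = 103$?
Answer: $-25115$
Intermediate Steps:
$Z{\left(Q \right)} = -18$ ($Z{\left(Q \right)} = \frac{1}{5} \left(-90\right) = -18$)
$V{\left(q,G \right)} = -18 + 103 q$ ($V{\left(q,G \right)} = 9 + \left(103 q - 27\right) = 9 + \left(-27 + 103 q\right) = -18 + 103 q$)
$\left(-17663 + V{\left(-72,53 \right)}\right) + Z{\left(\frac{-72 + 52}{-70 + 87} \right)} = \left(-17663 + \left(-18 + 103 \left(-72\right)\right)\right) - 18 = \left(-17663 - 7434\right) - 18 = -25097 - 18 = -25115$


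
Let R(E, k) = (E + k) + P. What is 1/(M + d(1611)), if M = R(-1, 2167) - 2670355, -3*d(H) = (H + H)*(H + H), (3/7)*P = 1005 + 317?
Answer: -3/18376597 ≈ -1.6325e-7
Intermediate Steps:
P = 9254/3 (P = 7*(1005 + 317)/3 = (7/3)*1322 = 9254/3 ≈ 3084.7)
d(H) = -4*H²/3 (d(H) = -(H + H)*(H + H)/3 = -2*H*2*H/3 = -4*H²/3)
R(E, k) = 9254/3 + E + k (R(E, k) = (E + k) + 9254/3 = 9254/3 + E + k)
M = -7995313/3 (M = (9254/3 - 1 + 2167) - 2670355 = 15752/3 - 2670355 = -7995313/3 ≈ -2.6651e+6)
1/(M + d(1611)) = 1/(-7995313/3 - 4/3*1611²) = 1/(-7995313/3 - 4/3*2595321) = 1/(-7995313/3 - 3460428) = 1/(-18376597/3) = -3/18376597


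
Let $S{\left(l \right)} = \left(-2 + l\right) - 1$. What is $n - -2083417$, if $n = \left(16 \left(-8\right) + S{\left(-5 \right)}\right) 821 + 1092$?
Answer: $1972853$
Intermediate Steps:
$S{\left(l \right)} = -3 + l$
$n = -110564$ ($n = \left(16 \left(-8\right) - 8\right) 821 + 1092 = \left(-128 - 8\right) 821 + 1092 = \left(-136\right) 821 + 1092 = -111656 + 1092 = -110564$)
$n - -2083417 = -110564 - -2083417 = -110564 + 2083417 = 1972853$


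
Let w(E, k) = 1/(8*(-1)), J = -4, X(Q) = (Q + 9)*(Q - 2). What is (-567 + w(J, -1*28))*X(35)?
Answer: -1646931/2 ≈ -8.2347e+5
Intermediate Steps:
X(Q) = (-2 + Q)*(9 + Q) (X(Q) = (9 + Q)*(-2 + Q) = (-2 + Q)*(9 + Q))
w(E, k) = -⅛ (w(E, k) = 1/(-8) = -⅛)
(-567 + w(J, -1*28))*X(35) = (-567 - ⅛)*(-18 + 35² + 7*35) = -4537*(-18 + 1225 + 245)/8 = -4537/8*1452 = -1646931/2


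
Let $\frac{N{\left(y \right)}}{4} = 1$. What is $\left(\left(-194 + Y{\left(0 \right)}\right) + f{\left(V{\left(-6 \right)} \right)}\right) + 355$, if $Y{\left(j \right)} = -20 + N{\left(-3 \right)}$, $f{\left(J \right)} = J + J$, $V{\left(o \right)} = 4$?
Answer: $153$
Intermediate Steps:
$N{\left(y \right)} = 4$ ($N{\left(y \right)} = 4 \cdot 1 = 4$)
$f{\left(J \right)} = 2 J$
$Y{\left(j \right)} = -16$ ($Y{\left(j \right)} = -20 + 4 = -16$)
$\left(\left(-194 + Y{\left(0 \right)}\right) + f{\left(V{\left(-6 \right)} \right)}\right) + 355 = \left(\left(-194 - 16\right) + 2 \cdot 4\right) + 355 = \left(-210 + 8\right) + 355 = -202 + 355 = 153$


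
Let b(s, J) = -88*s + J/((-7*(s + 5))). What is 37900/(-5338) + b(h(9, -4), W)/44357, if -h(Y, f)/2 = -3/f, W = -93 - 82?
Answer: -5881356444/828721831 ≈ -7.0969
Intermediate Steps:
W = -175
h(Y, f) = 6/f (h(Y, f) = -(-6)/f = 6/f)
b(s, J) = -88*s + J/(-35 - 7*s) (b(s, J) = -88*s + J/((-7*(5 + s))) = -88*s + J/(-35 - 7*s))
37900/(-5338) + b(h(9, -4), W)/44357 = 37900/(-5338) + ((-1*(-175) - 18480/(-4) - 616*(6/(-4))²)/(7*(5 + 6/(-4))))/44357 = 37900*(-1/5338) + ((175 - 18480*(-1)/4 - 616*(6*(-¼))²)/(7*(5 + 6*(-¼))))*(1/44357) = -18950/2669 + ((175 - 3080*(-3/2) - 616*(-3/2)²)/(7*(5 - 3/2)))*(1/44357) = -18950/2669 + ((175 + 4620 - 616*9/4)/(7*(7/2)))*(1/44357) = -18950/2669 + ((⅐)*(2/7)*(175 + 4620 - 1386))*(1/44357) = -18950/2669 + ((⅐)*(2/7)*3409)*(1/44357) = -18950/2669 + (974/7)*(1/44357) = -18950/2669 + 974/310499 = -5881356444/828721831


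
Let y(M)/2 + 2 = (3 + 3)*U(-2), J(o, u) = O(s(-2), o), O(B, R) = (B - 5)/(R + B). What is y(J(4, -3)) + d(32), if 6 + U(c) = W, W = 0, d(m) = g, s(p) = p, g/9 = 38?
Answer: 266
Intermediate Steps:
g = 342 (g = 9*38 = 342)
O(B, R) = (-5 + B)/(B + R)
J(o, u) = -7/(-2 + o) (J(o, u) = (-5 - 2)/(-2 + o) = -7/(-2 + o))
d(m) = 342
U(c) = -6 (U(c) = -6 + 0 = -6)
y(M) = -76 (y(M) = -4 + 2*((3 + 3)*(-6)) = -4 + 2*(6*(-6)) = -4 + 2*(-36) = -4 - 72 = -76)
y(J(4, -3)) + d(32) = -76 + 342 = 266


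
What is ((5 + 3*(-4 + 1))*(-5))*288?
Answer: 5760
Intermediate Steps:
((5 + 3*(-4 + 1))*(-5))*288 = ((5 + 3*(-3))*(-5))*288 = ((5 - 9)*(-5))*288 = -4*(-5)*288 = 20*288 = 5760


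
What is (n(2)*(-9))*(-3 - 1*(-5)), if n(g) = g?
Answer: -36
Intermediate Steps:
(n(2)*(-9))*(-3 - 1*(-5)) = (2*(-9))*(-3 - 1*(-5)) = -18*(-3 + 5) = -18*2 = -36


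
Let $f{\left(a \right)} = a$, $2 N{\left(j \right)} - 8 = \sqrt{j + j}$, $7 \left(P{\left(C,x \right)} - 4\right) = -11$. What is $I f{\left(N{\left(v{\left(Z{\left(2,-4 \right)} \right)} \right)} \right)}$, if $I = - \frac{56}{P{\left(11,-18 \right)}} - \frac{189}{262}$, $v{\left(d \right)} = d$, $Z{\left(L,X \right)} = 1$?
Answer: $- \frac{211834}{2227} - \frac{105917 \sqrt{2}}{8908} \approx -111.94$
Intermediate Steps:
$P{\left(C,x \right)} = \frac{17}{7}$ ($P{\left(C,x \right)} = 4 + \frac{1}{7} \left(-11\right) = 4 - \frac{11}{7} = \frac{17}{7}$)
$I = - \frac{105917}{4454}$ ($I = - \frac{56}{\frac{17}{7}} - \frac{189}{262} = \left(-56\right) \frac{7}{17} - \frac{189}{262} = - \frac{392}{17} - \frac{189}{262} = - \frac{105917}{4454} \approx -23.78$)
$N{\left(j \right)} = 4 + \frac{\sqrt{2} \sqrt{j}}{2}$ ($N{\left(j \right)} = 4 + \frac{\sqrt{j + j}}{2} = 4 + \frac{\sqrt{2 j}}{2} = 4 + \frac{\sqrt{2} \sqrt{j}}{2}$)
$I f{\left(N{\left(v{\left(Z{\left(2,-4 \right)} \right)} \right)} \right)} = - \frac{105917 \left(4 + \frac{\sqrt{2} \sqrt{1}}{2}\right)}{4454} = - \frac{105917 \left(4 + \frac{1}{2} \sqrt{2} \cdot 1\right)}{4454} = - \frac{105917 \left(4 + \frac{\sqrt{2}}{2}\right)}{4454} = - \frac{211834}{2227} - \frac{105917 \sqrt{2}}{8908}$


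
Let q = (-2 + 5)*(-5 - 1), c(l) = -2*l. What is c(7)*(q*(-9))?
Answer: -2268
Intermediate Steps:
q = -18 (q = 3*(-6) = -18)
c(7)*(q*(-9)) = (-2*7)*(-18*(-9)) = -14*162 = -2268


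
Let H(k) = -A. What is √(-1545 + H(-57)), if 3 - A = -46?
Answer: I*√1594 ≈ 39.925*I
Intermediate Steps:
A = 49 (A = 3 - 1*(-46) = 3 + 46 = 49)
H(k) = -49 (H(k) = -1*49 = -49)
√(-1545 + H(-57)) = √(-1545 - 49) = √(-1594) = I*√1594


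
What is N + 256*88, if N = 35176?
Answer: 57704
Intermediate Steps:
N + 256*88 = 35176 + 256*88 = 35176 + 22528 = 57704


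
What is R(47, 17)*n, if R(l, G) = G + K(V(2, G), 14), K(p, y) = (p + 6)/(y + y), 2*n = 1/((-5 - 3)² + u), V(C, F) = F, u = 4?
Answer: 499/3808 ≈ 0.13104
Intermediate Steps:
n = 1/136 (n = 1/(2*((-5 - 3)² + 4)) = 1/(2*((-8)² + 4)) = 1/(2*(64 + 4)) = (½)/68 = (½)*(1/68) = 1/136 ≈ 0.0073529)
K(p, y) = (6 + p)/(2*y) (K(p, y) = (6 + p)/((2*y)) = (6 + p)*(1/(2*y)) = (6 + p)/(2*y))
R(l, G) = 3/14 + 29*G/28 (R(l, G) = G + (½)*(6 + G)/14 = G + (½)*(1/14)*(6 + G) = G + (3/14 + G/28) = 3/14 + 29*G/28)
R(47, 17)*n = (3/14 + (29/28)*17)*(1/136) = (3/14 + 493/28)*(1/136) = (499/28)*(1/136) = 499/3808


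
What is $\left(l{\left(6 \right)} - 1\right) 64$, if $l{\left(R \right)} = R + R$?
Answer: $704$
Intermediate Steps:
$l{\left(R \right)} = 2 R$
$\left(l{\left(6 \right)} - 1\right) 64 = \left(2 \cdot 6 - 1\right) 64 = \left(12 - 1\right) 64 = 11 \cdot 64 = 704$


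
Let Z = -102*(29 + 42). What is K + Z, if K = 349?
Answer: -6893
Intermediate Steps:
Z = -7242 (Z = -102*71 = -7242)
K + Z = 349 - 7242 = -6893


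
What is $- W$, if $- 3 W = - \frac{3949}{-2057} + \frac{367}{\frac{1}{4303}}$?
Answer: $\frac{98436982}{187} \approx 5.264 \cdot 10^{5}$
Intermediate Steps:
$W = - \frac{98436982}{187}$ ($W = - \frac{- \frac{3949}{-2057} + \frac{367}{\frac{1}{4303}}}{3} = - \frac{\left(-3949\right) \left(- \frac{1}{2057}\right) + 367 \frac{1}{\frac{1}{4303}}}{3} = - \frac{\frac{359}{187} + 367 \cdot 4303}{3} = - \frac{\frac{359}{187} + 1579201}{3} = \left(- \frac{1}{3}\right) \frac{295310946}{187} = - \frac{98436982}{187} \approx -5.264 \cdot 10^{5}$)
$- W = \left(-1\right) \left(- \frac{98436982}{187}\right) = \frac{98436982}{187}$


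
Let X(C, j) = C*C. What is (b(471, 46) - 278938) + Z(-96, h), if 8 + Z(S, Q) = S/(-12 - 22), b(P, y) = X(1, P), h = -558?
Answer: -4742017/17 ≈ -2.7894e+5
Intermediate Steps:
X(C, j) = C²
b(P, y) = 1 (b(P, y) = 1² = 1)
Z(S, Q) = -8 - S/34 (Z(S, Q) = -8 + S/(-12 - 22) = -8 + S/(-34) = -8 + S*(-1/34) = -8 - S/34)
(b(471, 46) - 278938) + Z(-96, h) = (1 - 278938) + (-8 - 1/34*(-96)) = -278937 + (-8 + 48/17) = -278937 - 88/17 = -4742017/17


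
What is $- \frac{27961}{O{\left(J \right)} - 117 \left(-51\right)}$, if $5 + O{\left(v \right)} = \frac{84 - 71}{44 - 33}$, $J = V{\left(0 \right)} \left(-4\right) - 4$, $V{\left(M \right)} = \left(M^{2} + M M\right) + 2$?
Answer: $- \frac{307571}{65595} \approx -4.6889$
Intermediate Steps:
$V{\left(M \right)} = 2 + 2 M^{2}$ ($V{\left(M \right)} = \left(M^{2} + M^{2}\right) + 2 = 2 M^{2} + 2 = 2 + 2 M^{2}$)
$J = -12$ ($J = \left(2 + 2 \cdot 0^{2}\right) \left(-4\right) - 4 = \left(2 + 2 \cdot 0\right) \left(-4\right) - 4 = \left(2 + 0\right) \left(-4\right) - 4 = 2 \left(-4\right) - 4 = -8 - 4 = -12$)
$O{\left(v \right)} = - \frac{42}{11}$ ($O{\left(v \right)} = -5 + \frac{84 - 71}{44 - 33} = -5 + \frac{13}{11} = - \frac{42}{11}$)
$- \frac{27961}{O{\left(J \right)} - 117 \left(-51\right)} = - \frac{27961}{- \frac{42}{11} - 117 \left(-51\right)} = - \frac{27961}{- \frac{42}{11} - -5967} = - \frac{27961}{- \frac{42}{11} + 5967} = - \frac{27961}{\frac{65595}{11}} = \left(-27961\right) \frac{11}{65595} = - \frac{307571}{65595}$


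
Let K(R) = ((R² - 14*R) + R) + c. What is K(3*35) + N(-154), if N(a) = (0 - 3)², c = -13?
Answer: 9656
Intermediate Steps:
N(a) = 9 (N(a) = (-3)² = 9)
K(R) = -13 + R² - 13*R (K(R) = ((R² - 14*R) + R) - 13 = (R² - 13*R) - 13 = -13 + R² - 13*R)
K(3*35) + N(-154) = (-13 + (3*35)² - 39*35) + 9 = (-13 + 105² - 13*105) + 9 = (-13 + 11025 - 1365) + 9 = 9647 + 9 = 9656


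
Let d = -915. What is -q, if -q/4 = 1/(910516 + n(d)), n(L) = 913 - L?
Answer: 1/228086 ≈ 4.3843e-6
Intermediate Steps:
q = -1/228086 (q = -4/(910516 + (913 - 1*(-915))) = -4/(910516 + (913 + 915)) = -4/(910516 + 1828) = -4/912344 = -4*1/912344 = -1/228086 ≈ -4.3843e-6)
-q = -1*(-1/228086) = 1/228086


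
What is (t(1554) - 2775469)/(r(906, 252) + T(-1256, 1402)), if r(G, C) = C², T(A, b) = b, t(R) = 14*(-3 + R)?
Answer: -2753755/64906 ≈ -42.427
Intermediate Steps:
t(R) = -42 + 14*R
(t(1554) - 2775469)/(r(906, 252) + T(-1256, 1402)) = ((-42 + 14*1554) - 2775469)/(252² + 1402) = ((-42 + 21756) - 2775469)/(63504 + 1402) = (21714 - 2775469)/64906 = -2753755*1/64906 = -2753755/64906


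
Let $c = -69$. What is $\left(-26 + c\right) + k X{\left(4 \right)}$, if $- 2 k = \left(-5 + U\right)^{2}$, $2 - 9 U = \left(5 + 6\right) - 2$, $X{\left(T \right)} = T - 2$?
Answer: $- \frac{10399}{81} \approx -128.38$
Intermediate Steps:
$X{\left(T \right)} = -2 + T$ ($X{\left(T \right)} = T - 2 = -2 + T$)
$U = - \frac{7}{9}$ ($U = \frac{2}{9} - \frac{\left(5 + 6\right) - 2}{9} = \frac{2}{9} - \frac{11 - 2}{9} = \frac{2}{9} - 1 = - \frac{7}{9} \approx -0.77778$)
$k = - \frac{1352}{81}$ ($k = - \frac{\left(-5 - \frac{7}{9}\right)^{2}}{2} = - \frac{\left(- \frac{52}{9}\right)^{2}}{2} = \left(- \frac{1}{2}\right) \frac{2704}{81} = - \frac{1352}{81} \approx -16.691$)
$\left(-26 + c\right) + k X{\left(4 \right)} = \left(-26 - 69\right) - \frac{1352 \left(-2 + 4\right)}{81} = -95 - \frac{2704}{81} = - \frac{10399}{81}$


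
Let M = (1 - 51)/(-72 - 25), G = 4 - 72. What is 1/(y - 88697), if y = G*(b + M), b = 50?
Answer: -97/8936809 ≈ -1.0854e-5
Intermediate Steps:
G = -68
M = 50/97 (M = -50/(-97) = -50*(-1/97) = 50/97 ≈ 0.51546)
y = -333200/97 (y = -68*(50 + 50/97) = -68*4900/97 = -333200/97 ≈ -3435.1)
1/(y - 88697) = 1/(-333200/97 - 88697) = 1/(-8936809/97) = -97/8936809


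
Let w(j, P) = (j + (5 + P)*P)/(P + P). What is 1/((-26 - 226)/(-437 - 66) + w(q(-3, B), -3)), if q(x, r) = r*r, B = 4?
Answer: -1509/1759 ≈ -0.85787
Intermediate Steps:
q(x, r) = r²
w(j, P) = (j + P*(5 + P))/(2*P) (w(j, P) = (j + P*(5 + P))/((2*P)) = (j + P*(5 + P))*(1/(2*P)) = (j + P*(5 + P))/(2*P))
1/((-26 - 226)/(-437 - 66) + w(q(-3, B), -3)) = 1/((-26 - 226)/(-437 - 66) + (½)*(4² - 3*(5 - 3))/(-3)) = 1/(-252/(-503) + (½)*(-⅓)*(16 - 3*2)) = 1/(-252*(-1/503) + (½)*(-⅓)*(16 - 6)) = 1/(252/503 + (½)*(-⅓)*10) = 1/(252/503 - 5/3) = 1/(-1759/1509) = -1509/1759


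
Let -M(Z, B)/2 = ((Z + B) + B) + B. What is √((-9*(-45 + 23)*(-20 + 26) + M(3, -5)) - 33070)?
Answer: I*√31858 ≈ 178.49*I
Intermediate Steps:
M(Z, B) = -6*B - 2*Z (M(Z, B) = -2*(((Z + B) + B) + B) = -2*(((B + Z) + B) + B) = -2*((Z + 2*B) + B) = -2*(Z + 3*B) = -6*B - 2*Z)
√((-9*(-45 + 23)*(-20 + 26) + M(3, -5)) - 33070) = √((-9*(-45 + 23)*(-20 + 26) + (-6*(-5) - 2*3)) - 33070) = √((-(-198)*6 + (30 - 6)) - 33070) = √((-9*(-132) + 24) - 33070) = √((1188 + 24) - 33070) = √(1212 - 33070) = √(-31858) = I*√31858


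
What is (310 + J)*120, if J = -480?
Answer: -20400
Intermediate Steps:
(310 + J)*120 = (310 - 480)*120 = -170*120 = -20400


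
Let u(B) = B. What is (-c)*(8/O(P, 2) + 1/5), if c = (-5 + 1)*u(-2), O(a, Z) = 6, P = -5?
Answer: -184/15 ≈ -12.267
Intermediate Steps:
c = 8 (c = (-5 + 1)*(-2) = -4*(-2) = 8)
(-c)*(8/O(P, 2) + 1/5) = (-1*8)*(8/6 + 1/5) = -8*(8*(⅙) + 1*(⅕)) = -8*(4/3 + ⅕) = -8*23/15 = -184/15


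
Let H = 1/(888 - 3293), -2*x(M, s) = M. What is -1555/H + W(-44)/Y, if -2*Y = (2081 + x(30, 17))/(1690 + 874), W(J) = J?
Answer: 3863300391/1033 ≈ 3.7399e+6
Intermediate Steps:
x(M, s) = -M/2
H = -1/2405 (H = 1/(-2405) = -1/2405 ≈ -0.00041580)
Y = -1033/2564 (Y = -(2081 - ½*30)/(2*(1690 + 874)) = -(2081 - 15)/(2*2564) = -1033/2564 ≈ -0.40289)
-1555/H + W(-44)/Y = -1555/(-1/2405) - 44/(-1033/2564) = -1555*(-2405) - 44*(-2564/1033) = 3739775 + 112816/1033 = 3863300391/1033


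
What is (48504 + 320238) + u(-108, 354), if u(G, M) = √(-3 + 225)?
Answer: 368742 + √222 ≈ 3.6876e+5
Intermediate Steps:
u(G, M) = √222
(48504 + 320238) + u(-108, 354) = (48504 + 320238) + √222 = 368742 + √222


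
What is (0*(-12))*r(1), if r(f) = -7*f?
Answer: 0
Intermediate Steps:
(0*(-12))*r(1) = (0*(-12))*(-7*1) = 0*(-7) = 0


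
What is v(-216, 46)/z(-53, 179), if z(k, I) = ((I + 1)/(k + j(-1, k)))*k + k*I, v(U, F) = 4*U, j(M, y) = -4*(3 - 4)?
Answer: 42336/455323 ≈ 0.092980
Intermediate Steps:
j(M, y) = 4 (j(M, y) = -4*(-1) = 4)
z(k, I) = I*k + k*(1 + I)/(4 + k) (z(k, I) = ((I + 1)/(k + 4))*k + k*I = ((1 + I)/(4 + k))*k + I*k = k*(1 + I)/(4 + k) + I*k = I*k + k*(1 + I)/(4 + k))
v(-216, 46)/z(-53, 179) = (4*(-216))/((-53*(1 + 5*179 + 179*(-53))/(4 - 53))) = -864*49/(53*(1 + 895 - 9487)) = -864/((-53*(-1/49)*(-8591))) = -864/(-455323/49) = -864*(-49/455323) = 42336/455323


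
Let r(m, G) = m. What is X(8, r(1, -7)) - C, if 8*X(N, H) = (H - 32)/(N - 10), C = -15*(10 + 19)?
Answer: 6991/16 ≈ 436.94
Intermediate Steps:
C = -435 (C = -15*29 = -435)
X(N, H) = (-32 + H)/(8*(-10 + N)) (X(N, H) = ((H - 32)/(N - 10))/8 = ((-32 + H)/(-10 + N))/8 = (-32 + H)/(8*(-10 + N)))
X(8, r(1, -7)) - C = (-32 + 1)/(8*(-10 + 8)) - 1*(-435) = (1/8)*(-31)/(-2) + 435 = (1/8)*(-1/2)*(-31) + 435 = 31/16 + 435 = 6991/16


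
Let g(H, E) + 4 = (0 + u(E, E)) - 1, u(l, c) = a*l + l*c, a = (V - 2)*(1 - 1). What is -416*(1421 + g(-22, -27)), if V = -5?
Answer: -892320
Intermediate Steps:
a = 0 (a = (-5 - 2)*(1 - 1) = -7*0 = 0)
u(l, c) = c*l (u(l, c) = 0*l + l*c = 0 + c*l = c*l)
g(H, E) = -5 + E**2 (g(H, E) = -4 + ((0 + E*E) - 1) = -4 + ((0 + E**2) - 1) = -4 + (E**2 - 1) = -4 + (-1 + E**2) = -5 + E**2)
-416*(1421 + g(-22, -27)) = -416*(1421 + (-5 + (-27)**2)) = -416*(1421 + (-5 + 729)) = -416*(1421 + 724) = -416*2145 = -892320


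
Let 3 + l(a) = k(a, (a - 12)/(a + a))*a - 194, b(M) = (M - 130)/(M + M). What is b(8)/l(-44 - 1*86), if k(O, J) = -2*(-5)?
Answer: 61/11976 ≈ 0.0050935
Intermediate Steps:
b(M) = (-130 + M)/(2*M) (b(M) = (-130 + M)/((2*M)) = (-130 + M)*(1/(2*M)) = (-130 + M)/(2*M))
k(O, J) = 10
l(a) = -197 + 10*a (l(a) = -3 + (10*a - 194) = -3 + (-194 + 10*a) = -197 + 10*a)
b(8)/l(-44 - 1*86) = ((1/2)*(-130 + 8)/8)/(-197 + 10*(-44 - 1*86)) = ((1/2)*(1/8)*(-122))/(-197 + 10*(-44 - 86)) = -61/(8*(-197 + 10*(-130))) = -61/(8*(-197 - 1300)) = -61/8/(-1497) = -61/8*(-1/1497) = 61/11976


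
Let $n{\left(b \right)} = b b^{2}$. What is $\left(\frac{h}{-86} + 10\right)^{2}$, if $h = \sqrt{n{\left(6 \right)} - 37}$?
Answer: $\frac{\left(860 - \sqrt{179}\right)^{2}}{7396} \approx 96.913$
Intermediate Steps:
$n{\left(b \right)} = b^{3}$
$h = \sqrt{179}$ ($h = \sqrt{6^{3} - 37} = \sqrt{216 - 37} = \sqrt{179} \approx 13.379$)
$\left(\frac{h}{-86} + 10\right)^{2} = \left(\frac{\sqrt{179}}{-86} + 10\right)^{2} = \left(\sqrt{179} \left(- \frac{1}{86}\right) + 10\right)^{2} = \left(- \frac{\sqrt{179}}{86} + 10\right)^{2} = \left(10 - \frac{\sqrt{179}}{86}\right)^{2}$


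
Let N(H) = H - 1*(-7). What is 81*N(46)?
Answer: 4293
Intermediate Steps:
N(H) = 7 + H (N(H) = H + 7 = 7 + H)
81*N(46) = 81*(7 + 46) = 81*53 = 4293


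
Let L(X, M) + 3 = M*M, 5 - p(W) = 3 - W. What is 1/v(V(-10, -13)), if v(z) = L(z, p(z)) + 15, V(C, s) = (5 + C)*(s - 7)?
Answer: 1/10416 ≈ 9.6006e-5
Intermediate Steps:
p(W) = 2 + W (p(W) = 5 - (3 - W) = 5 + (-3 + W) = 2 + W)
L(X, M) = -3 + M**2 (L(X, M) = -3 + M*M = -3 + M**2)
V(C, s) = (-7 + s)*(5 + C) (V(C, s) = (5 + C)*(-7 + s) = (-7 + s)*(5 + C))
v(z) = 12 + (2 + z)**2 (v(z) = (-3 + (2 + z)**2) + 15 = 12 + (2 + z)**2)
1/v(V(-10, -13)) = 1/(12 + (2 + (-35 - 7*(-10) + 5*(-13) - 10*(-13)))**2) = 1/(12 + (2 + (-35 + 70 - 65 + 130))**2) = 1/(12 + (2 + 100)**2) = 1/(12 + 102**2) = 1/(12 + 10404) = 1/10416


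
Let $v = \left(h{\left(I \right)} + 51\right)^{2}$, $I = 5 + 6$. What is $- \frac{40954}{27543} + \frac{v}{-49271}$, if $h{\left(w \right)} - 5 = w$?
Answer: $- \frac{2141485061}{1357071153} \approx -1.578$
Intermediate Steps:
$I = 11$
$h{\left(w \right)} = 5 + w$
$v = 4489$ ($v = \left(\left(5 + 11\right) + 51\right)^{2} = \left(16 + 51\right)^{2} = 67^{2} = 4489$)
$- \frac{40954}{27543} + \frac{v}{-49271} = - \frac{40954}{27543} + \frac{4489}{-49271} = \left(-40954\right) \frac{1}{27543} + 4489 \left(- \frac{1}{49271}\right) = - \frac{40954}{27543} - \frac{4489}{49271} = - \frac{2141485061}{1357071153}$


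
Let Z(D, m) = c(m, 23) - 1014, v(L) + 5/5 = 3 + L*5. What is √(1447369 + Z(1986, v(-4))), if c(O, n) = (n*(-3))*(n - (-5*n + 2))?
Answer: √1436971 ≈ 1198.7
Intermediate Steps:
v(L) = 2 + 5*L (v(L) = -1 + (3 + L*5) = -1 + (3 + 5*L) = 2 + 5*L)
c(O, n) = -3*n*(-2 + 6*n) (c(O, n) = (-3*n)*(n - (2 - 5*n)) = (-3*n)*(n + (-2 + 5*n)) = (-3*n)*(-2 + 6*n) = -3*n*(-2 + 6*n))
Z(D, m) = -10398 (Z(D, m) = 6*23*(1 - 3*23) - 1014 = 6*23*(1 - 69) - 1014 = 6*23*(-68) - 1014 = -9384 - 1014 = -10398)
√(1447369 + Z(1986, v(-4))) = √(1447369 - 10398) = √1436971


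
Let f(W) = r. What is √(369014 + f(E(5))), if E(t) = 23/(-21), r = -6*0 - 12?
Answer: √369002 ≈ 607.46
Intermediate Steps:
r = -12 (r = 0 - 12 = -12)
E(t) = -23/21 (E(t) = 23*(-1/21) = -23/21)
f(W) = -12
√(369014 + f(E(5))) = √(369014 - 12) = √369002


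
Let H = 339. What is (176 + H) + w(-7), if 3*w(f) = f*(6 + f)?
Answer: 1552/3 ≈ 517.33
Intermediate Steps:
w(f) = f*(6 + f)/3 (w(f) = (f*(6 + f))/3 = f*(6 + f)/3)
(176 + H) + w(-7) = (176 + 339) + (1/3)*(-7)*(6 - 7) = 515 + (1/3)*(-7)*(-1) = 515 + 7/3 = 1552/3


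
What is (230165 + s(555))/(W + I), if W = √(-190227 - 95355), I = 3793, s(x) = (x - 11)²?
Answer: 1995501093/14672431 - 526101*I*√285582/14672431 ≈ 136.0 - 19.162*I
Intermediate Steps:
s(x) = (-11 + x)²
W = I*√285582 (W = √(-285582) = I*√285582 ≈ 534.4*I)
(230165 + s(555))/(W + I) = (230165 + (-11 + 555)²)/(I*√285582 + 3793) = (230165 + 544²)/(3793 + I*√285582) = (230165 + 295936)/(3793 + I*√285582) = 526101/(3793 + I*√285582)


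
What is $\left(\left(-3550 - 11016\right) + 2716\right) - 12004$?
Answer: $-23854$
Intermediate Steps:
$\left(\left(-3550 - 11016\right) + 2716\right) - 12004 = \left(-14566 + 2716\right) - 12004 = -11850 - 12004 = -23854$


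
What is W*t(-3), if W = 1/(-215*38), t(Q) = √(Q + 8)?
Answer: -√5/8170 ≈ -0.00027369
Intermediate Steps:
t(Q) = √(8 + Q)
W = -1/8170 (W = -1/215*1/38 = -1/8170 ≈ -0.00012240)
W*t(-3) = -√(8 - 3)/8170 = -√5/8170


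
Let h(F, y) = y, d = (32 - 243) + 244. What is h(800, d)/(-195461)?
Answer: -33/195461 ≈ -0.00016883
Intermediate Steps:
d = 33 (d = -211 + 244 = 33)
h(800, d)/(-195461) = 33/(-195461) = 33*(-1/195461) = -33/195461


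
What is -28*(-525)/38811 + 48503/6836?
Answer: 660979711/88437332 ≈ 7.4740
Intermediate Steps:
-28*(-525)/38811 + 48503/6836 = 14700*(1/38811) + 48503*(1/6836) = 4900/12937 + 48503/6836 = 660979711/88437332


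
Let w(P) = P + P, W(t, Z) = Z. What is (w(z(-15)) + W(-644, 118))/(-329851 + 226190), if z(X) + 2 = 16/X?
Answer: -1678/1554915 ≈ -0.0010792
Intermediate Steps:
z(X) = -2 + 16/X
w(P) = 2*P
(w(z(-15)) + W(-644, 118))/(-329851 + 226190) = (2*(-2 + 16/(-15)) + 118)/(-329851 + 226190) = (2*(-2 + 16*(-1/15)) + 118)/(-103661) = (2*(-2 - 16/15) + 118)*(-1/103661) = (2*(-46/15) + 118)*(-1/103661) = (-92/15 + 118)*(-1/103661) = (1678/15)*(-1/103661) = -1678/1554915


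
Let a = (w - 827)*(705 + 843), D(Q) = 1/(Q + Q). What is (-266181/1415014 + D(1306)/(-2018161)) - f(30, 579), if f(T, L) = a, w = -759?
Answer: 9156591279461673003019/3729578246445724 ≈ 2.4551e+6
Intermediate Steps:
D(Q) = 1/(2*Q)
a = -2455128 (a = (-759 - 827)*(705 + 843) = -1586*1548 = -2455128)
f(T, L) = -2455128
(-266181/1415014 + D(1306)/(-2018161)) - f(30, 579) = (-266181/1415014 + ((½)/1306)/(-2018161)) - 1*(-2455128) = (-266181*1/1415014 + ((½)*(1/1306))*(-1/2018161)) + 2455128 = (-266181/1415014 + (1/2612)*(-1/2018161)) + 2455128 = (-266181/1415014 - 1/5271436532) + 2455128 = -701578124469653/3729578246445724 + 2455128 = 9156591279461673003019/3729578246445724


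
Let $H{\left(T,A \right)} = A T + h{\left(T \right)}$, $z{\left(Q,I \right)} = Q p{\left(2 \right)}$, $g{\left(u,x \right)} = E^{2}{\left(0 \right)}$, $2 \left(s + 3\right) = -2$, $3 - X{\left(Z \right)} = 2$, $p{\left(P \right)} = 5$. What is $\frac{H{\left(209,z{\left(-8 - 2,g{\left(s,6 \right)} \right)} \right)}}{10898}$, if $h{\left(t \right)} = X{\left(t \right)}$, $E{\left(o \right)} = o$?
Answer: $- \frac{10449}{10898} \approx -0.9588$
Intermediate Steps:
$X{\left(Z \right)} = 1$ ($X{\left(Z \right)} = 3 - 2 = 1$)
$h{\left(t \right)} = 1$
$s = -4$ ($s = -3 + \frac{1}{2} \left(-2\right) = -3 - 1 = -4$)
$g{\left(u,x \right)} = 0$ ($g{\left(u,x \right)} = 0^{2} = 0$)
$z{\left(Q,I \right)} = 5 Q$ ($z{\left(Q,I \right)} = Q 5 = 5 Q$)
$H{\left(T,A \right)} = 1 + A T$ ($H{\left(T,A \right)} = A T + 1 = 1 + A T$)
$\frac{H{\left(209,z{\left(-8 - 2,g{\left(s,6 \right)} \right)} \right)}}{10898} = \frac{1 + 5 \left(-8 - 2\right) 209}{10898} = \left(1 + 5 \left(-10\right) 209\right) \frac{1}{10898} = \left(1 - 10450\right) \frac{1}{10898} = \left(-10449\right) \frac{1}{10898} = - \frac{10449}{10898}$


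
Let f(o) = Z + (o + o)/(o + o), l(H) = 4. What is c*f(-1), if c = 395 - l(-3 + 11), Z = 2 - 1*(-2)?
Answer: 1955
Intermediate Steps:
Z = 4 (Z = 2 + 2 = 4)
f(o) = 5 (f(o) = 4 + (o + o)/(o + o) = 4 + (2*o)/((2*o)) = 4 + (2*o)*(1/(2*o)) = 4 + 1 = 5)
c = 391 (c = 395 - 1*4 = 395 - 4 = 391)
c*f(-1) = 391*5 = 1955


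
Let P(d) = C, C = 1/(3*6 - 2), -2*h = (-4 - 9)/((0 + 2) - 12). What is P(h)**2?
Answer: 1/256 ≈ 0.0039063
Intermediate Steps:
h = -13/20 (h = -(-4 - 9)/(2*((0 + 2) - 12)) = -(-13)/(2*(2 - 12)) = -(-13)/(2*(-10)) = -(-13)*(-1)/(2*10) = -1/2*13/10 = -13/20 ≈ -0.65000)
C = 1/16 (C = 1/(18 - 2) = 1/16 ≈ 0.062500)
P(d) = 1/16
P(h)**2 = (1/16)**2 = 1/256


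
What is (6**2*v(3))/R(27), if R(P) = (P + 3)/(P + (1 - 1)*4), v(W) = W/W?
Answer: 162/5 ≈ 32.400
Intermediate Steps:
v(W) = 1
R(P) = (3 + P)/P (R(P) = (3 + P)/(P + 0*4) = (3 + P)/(P + 0) = (3 + P)/P)
(6**2*v(3))/R(27) = (6**2*1)/(((3 + 27)/27)) = (36*1)/(((1/27)*30)) = 36/(10/9) = 36*(9/10) = 162/5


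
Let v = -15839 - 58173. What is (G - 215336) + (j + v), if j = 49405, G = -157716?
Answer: -397659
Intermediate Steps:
v = -74012
(G - 215336) + (j + v) = (-157716 - 215336) + (49405 - 74012) = -373052 - 24607 = -397659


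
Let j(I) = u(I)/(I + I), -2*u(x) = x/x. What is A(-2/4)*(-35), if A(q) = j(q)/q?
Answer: 35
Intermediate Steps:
u(x) = -½ (u(x) = -x/(2*x) = -½*1 = -½)
j(I) = -1/(4*I) (j(I) = -1/(2*(I + I)) = -1/(2*I)/2 = -1/(4*I))
A(q) = -1/(4*q²) (A(q) = (-1/(4*q))/q = -1/(4*q²))
A(-2/4)*(-35) = -1/(4*(-2/4)²)*(-35) = -1/(4*(-2*¼)²)*(-35) = -1/(4*(-½)²)*(-35) = -¼*4*(-35) = -1*(-35) = 35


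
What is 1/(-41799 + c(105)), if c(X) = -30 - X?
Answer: -1/41934 ≈ -2.3847e-5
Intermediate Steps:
1/(-41799 + c(105)) = 1/(-41799 + (-30 - 1*105)) = 1/(-41799 + (-30 - 105)) = 1/(-41799 - 135) = 1/(-41934) = -1/41934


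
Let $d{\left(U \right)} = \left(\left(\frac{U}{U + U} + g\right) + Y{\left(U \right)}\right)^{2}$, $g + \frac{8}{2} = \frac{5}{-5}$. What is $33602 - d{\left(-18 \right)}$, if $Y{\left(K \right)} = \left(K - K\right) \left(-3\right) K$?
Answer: $\frac{134327}{4} \approx 33582.0$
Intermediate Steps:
$Y{\left(K \right)} = 0$ ($Y{\left(K \right)} = 0 \left(-3\right) K = 0 K = 0$)
$g = -5$ ($g = -4 + \frac{5}{-5} = -4 + 5 \left(- \frac{1}{5}\right) = -4 - 1 = -5$)
$d{\left(U \right)} = \frac{81}{4}$ ($d{\left(U \right)} = \left(\left(\frac{U}{U + U} - 5\right) + 0\right)^{2} = \left(\left(\frac{U}{2 U} - 5\right) + 0\right)^{2} = \left(\left(\frac{1}{2 U} U - 5\right) + 0\right)^{2} = \left(\left(\frac{1}{2} - 5\right) + 0\right)^{2} = \left(- \frac{9}{2} + 0\right)^{2} = \left(- \frac{9}{2}\right)^{2} = \frac{81}{4}$)
$33602 - d{\left(-18 \right)} = 33602 - \frac{81}{4} = \frac{134327}{4}$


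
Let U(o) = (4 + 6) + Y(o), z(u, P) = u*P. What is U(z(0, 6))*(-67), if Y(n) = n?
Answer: -670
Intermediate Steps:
z(u, P) = P*u
U(o) = 10 + o (U(o) = (4 + 6) + o = 10 + o)
U(z(0, 6))*(-67) = (10 + 6*0)*(-67) = (10 + 0)*(-67) = 10*(-67) = -670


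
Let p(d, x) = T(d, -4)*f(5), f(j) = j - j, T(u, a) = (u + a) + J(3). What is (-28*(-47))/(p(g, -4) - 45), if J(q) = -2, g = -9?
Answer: -1316/45 ≈ -29.244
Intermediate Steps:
T(u, a) = -2 + a + u (T(u, a) = (u + a) - 2 = (a + u) - 2 = -2 + a + u)
f(j) = 0
p(d, x) = 0 (p(d, x) = (-2 - 4 + d)*0 = (-6 + d)*0 = 0)
(-28*(-47))/(p(g, -4) - 45) = (-28*(-47))/(0 - 45) = 1316/(-45) = 1316*(-1/45) = -1316/45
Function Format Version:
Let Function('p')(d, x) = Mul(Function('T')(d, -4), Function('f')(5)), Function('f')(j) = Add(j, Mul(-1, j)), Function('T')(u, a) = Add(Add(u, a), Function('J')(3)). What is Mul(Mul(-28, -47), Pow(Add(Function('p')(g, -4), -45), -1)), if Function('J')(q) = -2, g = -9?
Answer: Rational(-1316, 45) ≈ -29.244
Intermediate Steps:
Function('T')(u, a) = Add(-2, a, u) (Function('T')(u, a) = Add(Add(u, a), -2) = Add(Add(a, u), -2) = Add(-2, a, u))
Function('f')(j) = 0
Function('p')(d, x) = 0 (Function('p')(d, x) = Mul(Add(-2, -4, d), 0) = Mul(Add(-6, d), 0) = 0)
Mul(Mul(-28, -47), Pow(Add(Function('p')(g, -4), -45), -1)) = Mul(Mul(-28, -47), Pow(Add(0, -45), -1)) = Mul(1316, Pow(-45, -1)) = Mul(1316, Rational(-1, 45)) = Rational(-1316, 45)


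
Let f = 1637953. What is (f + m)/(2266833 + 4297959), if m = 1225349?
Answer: 36709/84164 ≈ 0.43616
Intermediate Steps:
(f + m)/(2266833 + 4297959) = (1637953 + 1225349)/(2266833 + 4297959) = 2863302/6564792 = 2863302*(1/6564792) = 36709/84164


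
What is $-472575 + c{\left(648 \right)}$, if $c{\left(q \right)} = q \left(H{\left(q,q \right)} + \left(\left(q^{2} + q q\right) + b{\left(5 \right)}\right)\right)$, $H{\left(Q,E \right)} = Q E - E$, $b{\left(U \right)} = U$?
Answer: $815404137$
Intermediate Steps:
$H{\left(Q,E \right)} = - E + E Q$ ($H{\left(Q,E \right)} = E Q - E = - E + E Q$)
$c{\left(q \right)} = q \left(5 + 2 q^{2} + q \left(-1 + q\right)\right)$ ($c{\left(q \right)} = q \left(q \left(-1 + q\right) + \left(\left(q^{2} + q q\right) + 5\right)\right) = q \left(q \left(-1 + q\right) + \left(\left(q^{2} + q^{2}\right) + 5\right)\right) = q \left(q \left(-1 + q\right) + \left(2 q^{2} + 5\right)\right) = q \left(q \left(-1 + q\right) + \left(5 + 2 q^{2}\right)\right) = q \left(5 + 2 q^{2} + q \left(-1 + q\right)\right)$)
$-472575 + c{\left(648 \right)} = -472575 + 648 \left(5 - 648 + 3 \cdot 648^{2}\right) = -472575 + 648 \left(5 - 648 + 3 \cdot 419904\right) = -472575 + 648 \left(5 - 648 + 1259712\right) = -472575 + 648 \cdot 1259069 = -472575 + 815876712 = 815404137$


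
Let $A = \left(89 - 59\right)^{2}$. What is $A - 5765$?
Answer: $-4865$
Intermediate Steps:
$A = 900$ ($A = 30^{2} = 900$)
$A - 5765 = 900 - 5765 = -4865$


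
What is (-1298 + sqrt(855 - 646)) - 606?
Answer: -1904 + sqrt(209) ≈ -1889.5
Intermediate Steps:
(-1298 + sqrt(855 - 646)) - 606 = (-1298 + sqrt(209)) - 606 = -1904 + sqrt(209)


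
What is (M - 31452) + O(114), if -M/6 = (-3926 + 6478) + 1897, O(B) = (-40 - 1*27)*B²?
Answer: -928878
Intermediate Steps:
O(B) = -67*B² (O(B) = (-40 - 27)*B² = -67*B²)
M = -26694 (M = -6*((-3926 + 6478) + 1897) = -6*(2552 + 1897) = -6*4449 = -26694)
(M - 31452) + O(114) = (-26694 - 31452) - 67*114² = -58146 - 67*12996 = -58146 - 870732 = -928878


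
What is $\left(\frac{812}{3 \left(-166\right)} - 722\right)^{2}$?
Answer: $\frac{32466273856}{62001} \approx 5.2364 \cdot 10^{5}$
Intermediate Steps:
$\left(\frac{812}{3 \left(-166\right)} - 722\right)^{2} = \left(\frac{812}{-498} - 722\right)^{2} = \left(812 \left(- \frac{1}{498}\right) - 722\right)^{2} = \left(- \frac{406}{249} - 722\right)^{2} = \left(- \frac{180184}{249}\right)^{2} = \frac{32466273856}{62001}$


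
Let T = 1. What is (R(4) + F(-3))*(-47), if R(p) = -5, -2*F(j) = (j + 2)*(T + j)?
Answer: 282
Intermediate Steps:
F(j) = -(1 + j)*(2 + j)/2 (F(j) = -(j + 2)*(1 + j)/2 = -(2 + j)*(1 + j)/2 = -(1 + j)*(2 + j)/2)
(R(4) + F(-3))*(-47) = (-5 + (-1 - 3/2*(-3) - ½*(-3)²))*(-47) = (-5 + (-1 + 9/2 - ½*9))*(-47) = (-5 + (-1 + 9/2 - 9/2))*(-47) = (-5 - 1)*(-47) = -6*(-47) = 282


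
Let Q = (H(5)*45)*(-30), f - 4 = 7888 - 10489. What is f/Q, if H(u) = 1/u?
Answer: 2597/270 ≈ 9.6185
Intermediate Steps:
f = -2597 (f = 4 + (7888 - 10489) = 4 - 2601 = -2597)
Q = -270 (Q = (45/5)*(-30) = ((⅕)*45)*(-30) = 9*(-30) = -270)
f/Q = -2597/(-270) = -2597*(-1/270) = 2597/270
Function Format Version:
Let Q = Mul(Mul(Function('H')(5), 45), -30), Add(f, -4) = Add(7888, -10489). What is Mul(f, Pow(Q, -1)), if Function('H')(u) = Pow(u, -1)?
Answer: Rational(2597, 270) ≈ 9.6185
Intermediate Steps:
f = -2597 (f = Add(4, Add(7888, -10489)) = Add(4, -2601) = -2597)
Q = -270 (Q = Mul(Mul(Pow(5, -1), 45), -30) = Mul(Mul(Rational(1, 5), 45), -30) = Mul(9, -30) = -270)
Mul(f, Pow(Q, -1)) = Mul(-2597, Pow(-270, -1)) = Mul(-2597, Rational(-1, 270)) = Rational(2597, 270)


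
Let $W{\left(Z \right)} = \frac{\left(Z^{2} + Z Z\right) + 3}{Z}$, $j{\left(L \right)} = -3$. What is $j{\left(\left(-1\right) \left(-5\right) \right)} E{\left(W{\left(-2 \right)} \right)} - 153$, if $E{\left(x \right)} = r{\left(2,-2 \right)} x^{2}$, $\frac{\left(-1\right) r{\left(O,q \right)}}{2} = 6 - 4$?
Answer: $210$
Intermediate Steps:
$r{\left(O,q \right)} = -4$ ($r{\left(O,q \right)} = - 2 \left(6 - 4\right) = \left(-2\right) 2 = -4$)
$W{\left(Z \right)} = \frac{3 + 2 Z^{2}}{Z}$ ($W{\left(Z \right)} = \frac{\left(Z^{2} + Z^{2}\right) + 3}{Z} = \frac{2 Z^{2} + 3}{Z} = \frac{3 + 2 Z^{2}}{Z}$)
$E{\left(x \right)} = - 4 x^{2}$
$j{\left(\left(-1\right) \left(-5\right) \right)} E{\left(W{\left(-2 \right)} \right)} - 153 = - 3 \left(- 4 \left(2 \left(-2\right) + \frac{3}{-2}\right)^{2}\right) - 153 = - 3 \left(- 4 \left(-4 + 3 \left(- \frac{1}{2}\right)\right)^{2}\right) - 153 = - 3 \left(- 4 \left(-4 - \frac{3}{2}\right)^{2}\right) - 153 = - 3 \left(- 4 \left(- \frac{11}{2}\right)^{2}\right) - 153 = - 3 \left(\left(-4\right) \frac{121}{4}\right) - 153 = \left(-3\right) \left(-121\right) - 153 = 363 - 153 = 210$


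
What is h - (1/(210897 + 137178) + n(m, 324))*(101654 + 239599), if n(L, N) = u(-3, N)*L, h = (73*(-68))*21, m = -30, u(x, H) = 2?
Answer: 787845911883/38675 ≈ 2.0371e+7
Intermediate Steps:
h = -104244 (h = -4964*21 = -104244)
n(L, N) = 2*L
h - (1/(210897 + 137178) + n(m, 324))*(101654 + 239599) = -104244 - (1/(210897 + 137178) + 2*(-30))*(101654 + 239599) = -104244 - (1/348075 - 60)*341253 = -104244 - (-20884499)*341253/348075 = -104244 - 1*(-791877548583/38675) = -104244 + 791877548583/38675 = 787845911883/38675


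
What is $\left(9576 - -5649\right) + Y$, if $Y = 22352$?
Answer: $37577$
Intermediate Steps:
$\left(9576 - -5649\right) + Y = \left(9576 - -5649\right) + 22352 = \left(9576 + 5649\right) + 22352 = 15225 + 22352 = 37577$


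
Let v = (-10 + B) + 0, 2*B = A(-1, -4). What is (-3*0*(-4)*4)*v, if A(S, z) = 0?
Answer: 0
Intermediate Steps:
B = 0 (B = (½)*0 = 0)
v = -10 (v = (-10 + 0) + 0 = -10 + 0 = -10)
(-3*0*(-4)*4)*v = -3*0*(-4)*4*(-10) = -0*4*(-10) = -3*0*(-10) = 0*(-10) = 0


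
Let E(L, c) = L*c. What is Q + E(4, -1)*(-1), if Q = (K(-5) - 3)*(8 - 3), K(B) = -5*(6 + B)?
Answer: -36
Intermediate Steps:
K(B) = -30 - 5*B
Q = -40 (Q = ((-30 - 5*(-5)) - 3)*(8 - 3) = ((-30 + 25) - 3)*5 = (-5 - 3)*5 = -8*5 = -40)
Q + E(4, -1)*(-1) = -40 + (4*(-1))*(-1) = -40 - 4*(-1) = -40 + 4 = -36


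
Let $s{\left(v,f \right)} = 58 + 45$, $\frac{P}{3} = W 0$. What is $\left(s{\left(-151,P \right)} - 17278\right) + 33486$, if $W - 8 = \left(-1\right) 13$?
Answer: $16311$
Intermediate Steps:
$W = -5$ ($W = 8 - 13 = -5$)
$P = 0$ ($P = 3 \left(\left(-5\right) 0\right) = 3 \cdot 0 = 0$)
$s{\left(v,f \right)} = 103$
$\left(s{\left(-151,P \right)} - 17278\right) + 33486 = \left(103 - 17278\right) + 33486 = -17175 + 33486 = 16311$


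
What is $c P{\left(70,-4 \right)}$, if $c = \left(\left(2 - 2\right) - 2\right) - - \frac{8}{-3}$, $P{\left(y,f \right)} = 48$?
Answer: $-224$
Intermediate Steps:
$c = - \frac{14}{3}$ ($c = \left(0 - 2\right) - \left(-8\right) \left(- \frac{1}{3}\right) = -2 - \frac{8}{3} = - \frac{14}{3} \approx -4.6667$)
$c P{\left(70,-4 \right)} = \left(- \frac{14}{3}\right) 48 = -224$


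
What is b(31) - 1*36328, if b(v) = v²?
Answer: -35367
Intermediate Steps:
b(31) - 1*36328 = 31² - 1*36328 = 961 - 36328 = -35367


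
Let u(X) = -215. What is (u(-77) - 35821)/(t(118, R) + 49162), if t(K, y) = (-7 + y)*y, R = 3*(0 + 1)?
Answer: -18018/24575 ≈ -0.73318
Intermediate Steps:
R = 3 (R = 3*1 = 3)
t(K, y) = y*(-7 + y)
(u(-77) - 35821)/(t(118, R) + 49162) = (-215 - 35821)/(3*(-7 + 3) + 49162) = -36036/(3*(-4) + 49162) = -36036/(-12 + 49162) = -36036/49150 = -36036*1/49150 = -18018/24575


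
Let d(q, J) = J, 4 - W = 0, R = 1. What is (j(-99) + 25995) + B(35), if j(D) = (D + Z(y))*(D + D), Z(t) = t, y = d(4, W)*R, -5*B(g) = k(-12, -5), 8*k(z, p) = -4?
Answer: 448051/10 ≈ 44805.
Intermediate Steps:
W = 4 (W = 4 - 1*0 = 4 + 0 = 4)
k(z, p) = -1/2 (k(z, p) = (1/8)*(-4) = -1/2)
B(g) = 1/10 (B(g) = -1/5*(-1/2) = 1/10)
y = 4 (y = 4*1 = 4)
j(D) = 2*D*(4 + D) (j(D) = (D + 4)*(D + D) = (4 + D)*(2*D) = 2*D*(4 + D))
(j(-99) + 25995) + B(35) = (2*(-99)*(4 - 99) + 25995) + 1/10 = (2*(-99)*(-95) + 25995) + 1/10 = (18810 + 25995) + 1/10 = 44805 + 1/10 = 448051/10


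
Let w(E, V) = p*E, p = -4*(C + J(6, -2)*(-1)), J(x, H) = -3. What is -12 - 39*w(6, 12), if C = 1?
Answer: 3732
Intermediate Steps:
p = -16 (p = -4*(1 - 3*(-1)) = -4*(1 + 3) = -4*4 = -16)
w(E, V) = -16*E
-12 - 39*w(6, 12) = -12 - (-624)*6 = -12 - 39*(-96) = -12 + 3744 = 3732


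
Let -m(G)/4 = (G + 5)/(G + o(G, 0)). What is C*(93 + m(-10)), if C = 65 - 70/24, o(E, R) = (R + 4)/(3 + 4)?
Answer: 2234255/396 ≈ 5642.1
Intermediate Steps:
o(E, R) = 4/7 + R/7 (o(E, R) = (4 + R)/7 = (4 + R)*(1/7) = 4/7 + R/7)
m(G) = -4*(5 + G)/(4/7 + G) (m(G) = -4*(G + 5)/(G + (4/7 + (1/7)*0)) = -4*(5 + G)/(G + (4/7 + 0)) = -4*(5 + G)/(G + 4/7) = -4*(5 + G)/(4/7 + G))
C = 745/12 (C = 65 - 70*1/24 = 65 - 35/12 = 745/12 ≈ 62.083)
C*(93 + m(-10)) = 745*(93 + 28*(-5 - 1*(-10))/(4 + 7*(-10)))/12 = 745*(93 + 28*(-5 + 10)/(4 - 70))/12 = 745*(93 + 28*5/(-66))/12 = 745*(93 + 28*(-1/66)*5)/12 = 745*(93 - 70/33)/12 = (745/12)*(2999/33) = 2234255/396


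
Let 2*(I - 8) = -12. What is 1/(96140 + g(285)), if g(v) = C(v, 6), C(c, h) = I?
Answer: 1/96142 ≈ 1.0401e-5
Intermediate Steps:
I = 2 (I = 8 + (1/2)*(-12) = 8 - 6 = 2)
C(c, h) = 2
g(v) = 2
1/(96140 + g(285)) = 1/(96140 + 2) = 1/96142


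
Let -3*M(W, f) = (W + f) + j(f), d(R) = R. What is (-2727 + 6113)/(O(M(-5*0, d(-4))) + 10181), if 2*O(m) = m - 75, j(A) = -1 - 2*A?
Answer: 3386/10143 ≈ 0.33383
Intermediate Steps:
M(W, f) = ⅓ - W/3 + f/3 (M(W, f) = -((W + f) + (-1 - 2*f))/3 = -(-1 + W - f)/3 = ⅓ - W/3 + f/3)
O(m) = -75/2 + m/2 (O(m) = (m - 75)/2 = (-75 + m)/2 = -75/2 + m/2)
(-2727 + 6113)/(O(M(-5*0, d(-4))) + 10181) = (-2727 + 6113)/((-75/2 + (⅓ - (-5)*0/3 + (⅓)*(-4))/2) + 10181) = 3386/((-75/2 + (⅓ - ⅓*0 - 4/3)/2) + 10181) = 3386/((-75/2 + (⅓ + 0 - 4/3)/2) + 10181) = 3386/((-75/2 + (½)*(-1)) + 10181) = 3386/((-75/2 - ½) + 10181) = 3386/(-38 + 10181) = 3386/10143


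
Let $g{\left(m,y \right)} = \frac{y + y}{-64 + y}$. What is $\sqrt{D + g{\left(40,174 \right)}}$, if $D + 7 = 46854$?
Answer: $\frac{23 \sqrt{267905}}{55} \approx 216.45$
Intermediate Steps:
$g{\left(m,y \right)} = \frac{2 y}{-64 + y}$
$D = 46847$ ($D = -7 + 46854 = 46847$)
$\sqrt{D + g{\left(40,174 \right)}} = \sqrt{46847 + 2 \cdot 174 \frac{1}{-64 + 174}} = \sqrt{46847 + 2 \cdot 174 \cdot \frac{1}{110}} = \sqrt{46847 + \frac{174}{55}} = \sqrt{\frac{2576759}{55}} = \frac{23 \sqrt{267905}}{55}$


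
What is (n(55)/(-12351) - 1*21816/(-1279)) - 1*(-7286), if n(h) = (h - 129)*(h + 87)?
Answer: 115379313842/15796929 ≈ 7303.9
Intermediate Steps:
n(h) = (-129 + h)*(87 + h)
(n(55)/(-12351) - 1*21816/(-1279)) - 1*(-7286) = ((-11223 + 55² - 42*55)/(-12351) - 1*21816/(-1279)) - 1*(-7286) = ((-11223 + 3025 - 2310)*(-1/12351) - 21816*(-1/1279)) + 7286 = (-10508*(-1/12351) + 21816/1279) + 7286 = (10508/12351 + 21816/1279) + 7286 = 282889148/15796929 + 7286 = 115379313842/15796929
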